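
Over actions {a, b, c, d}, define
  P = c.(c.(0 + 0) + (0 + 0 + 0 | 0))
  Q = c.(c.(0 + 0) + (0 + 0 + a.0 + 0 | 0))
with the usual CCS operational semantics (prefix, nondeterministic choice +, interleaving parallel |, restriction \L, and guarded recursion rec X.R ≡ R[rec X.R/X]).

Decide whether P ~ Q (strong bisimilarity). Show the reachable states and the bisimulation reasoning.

NO

LTS(P): 3 reachable states
  u0 = c.(c.(0 + 0) + (0 + 0 + 0 | 0)) has moves ··c··> u1
  u1 = c.(0 + 0) + (0 + 0 + 0 | 0) has moves ··c··> u2
  u2 = 0 + 0 has moves ∅
LTS(Q): 4 reachable states
  v0 = c.(c.(0 + 0) + (0 + 0 + a.0 + 0 | 0)) has moves ··c··> v1
  v1 = c.(0 + 0) + (0 + 0 + a.0 + 0 | 0) has moves ··a··> v2, ··c··> v3
  v2 = 0 has moves ∅
  v3 = 0 + 0 has moves ∅
Coarsest stable partition (strong bisimilarity classes):
  B0 = {u0}
  B1 = {u1}
  B2 = {u2, v2, v3}
  B3 = {v0}
  B4 = {v1}
u0 ∈ B0, v0 ∈ B3 → different blocks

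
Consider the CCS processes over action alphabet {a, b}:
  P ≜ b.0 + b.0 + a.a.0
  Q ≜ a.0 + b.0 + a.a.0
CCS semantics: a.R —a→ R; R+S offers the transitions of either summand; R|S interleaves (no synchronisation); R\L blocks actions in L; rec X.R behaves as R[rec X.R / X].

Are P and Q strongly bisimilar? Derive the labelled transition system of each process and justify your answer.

NO

Reachable graph of P (3 states):
  u0 = b.0 + b.0 + a.a.0 :: --a--▸ u1, --b--▸ u2
  u1 = a.0 :: --a--▸ u2
  u2 = 0 :: ·
Reachable graph of Q (3 states):
  v0 = a.0 + b.0 + a.a.0 :: --a--▸ v1, --a--▸ v2, --b--▸ v1
  v1 = 0 :: ·
  v2 = a.0 :: --a--▸ v1
Bisimilarity quotient blocks:
  B0 = {u0}
  B1 = {u2, v1}
  B2 = {u1, v2}
  B3 = {v0}
u0 ∈ B0, v0 ∈ B3 → different blocks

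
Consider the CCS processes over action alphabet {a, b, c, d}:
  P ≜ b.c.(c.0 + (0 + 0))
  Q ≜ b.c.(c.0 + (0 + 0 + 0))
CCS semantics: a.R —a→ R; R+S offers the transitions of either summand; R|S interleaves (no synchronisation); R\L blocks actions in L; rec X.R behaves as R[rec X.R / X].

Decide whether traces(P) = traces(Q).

LTS(P): 4 reachable states
  p0 = b.c.(c.0 + (0 + 0)) → —b→ p1
  p1 = c.(c.0 + (0 + 0)) → —c→ p2
  p2 = c.0 + (0 + 0) → —c→ p3
  p3 = 0 → ∅
LTS(Q): 4 reachable states
  q0 = b.c.(c.0 + (0 + 0 + 0)) → —b→ q1
  q1 = c.(c.0 + (0 + 0 + 0)) → —c→ q2
  q2 = c.0 + (0 + 0 + 0) → —c→ q3
  q3 = 0 → ∅
Coarsest stable partition (strong bisimilarity classes):
  B0 = {p0, q0}
  B1 = {p1, q1}
  B2 = {p2, q2}
  B3 = {p3, q3}
p0 ∈ B0, q0 ∈ B0 → same block
Bisimilar ⇒ trace-equivalent.

YES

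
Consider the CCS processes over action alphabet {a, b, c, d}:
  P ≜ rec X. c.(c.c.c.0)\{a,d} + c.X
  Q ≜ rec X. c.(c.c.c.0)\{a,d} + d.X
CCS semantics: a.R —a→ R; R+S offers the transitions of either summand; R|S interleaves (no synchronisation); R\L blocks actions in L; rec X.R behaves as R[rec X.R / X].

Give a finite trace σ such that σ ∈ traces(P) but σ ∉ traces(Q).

ccccc

LTS(P): 5 reachable states
  s0 = rec X. c.(c.c.c.0)\{a,d} + c.X has moves --c--▸ s0, --c--▸ s1
  s1 = (c.c.c.0)\{a,d} has moves --c--▸ s2
  s2 = (c.c.0)\{a,d} has moves --c--▸ s3
  s3 = (c.0)\{a,d} has moves --c--▸ s4
  s4 = 0\{a,d} has moves ·
LTS(Q): 5 reachable states
  t0 = rec X. c.(c.c.c.0)\{a,d} + d.X has moves --c--▸ t1, --d--▸ t0
  t1 = (c.c.c.0)\{a,d} has moves --c--▸ t2
  t2 = (c.c.0)\{a,d} has moves --c--▸ t3
  t3 = (c.0)\{a,d} has moves --c--▸ t4
  t4 = 0\{a,d} has moves ·
Run σ = ⟨ccccc⟩ on P: start {s0}
  [1] c ⇒ {s0, s1}
  [2] c ⇒ {s0, s1, s2}
  [3] c ⇒ {s0, s1, s2, s3}
  [4] c ⇒ {s0, s1, s2, s3, s4}
  [5] c ⇒ {s0, s1, s2, s3, s4}
  P completes σ.
Run σ = ⟨ccccc⟩ on Q: start {t0}
  [1] c ⇒ {t1}
  [2] c ⇒ {t2}
  [3] c ⇒ {t3}
  [4] c ⇒ {t4}
  [5] c ⇒ ∅ (Q stuck)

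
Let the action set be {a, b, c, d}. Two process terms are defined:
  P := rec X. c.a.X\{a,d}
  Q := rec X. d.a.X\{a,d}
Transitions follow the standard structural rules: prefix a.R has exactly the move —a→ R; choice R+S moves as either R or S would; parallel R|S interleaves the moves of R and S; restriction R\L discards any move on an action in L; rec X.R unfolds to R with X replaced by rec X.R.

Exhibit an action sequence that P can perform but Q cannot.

P's transition system — 4 states:
  m0 = rec X. c.a.X\{a,d} :: —c→ m1
  m1 = a.(rec X. c.a.X\{a,d})\{a,d} :: —a→ m2
  m2 = (rec X. c.a.X\{a,d})\{a,d} :: —c→ m3
  m3 = (a.(rec X. c.a.X\{a,d})\{a,d})\{a,d} :: deadlocked
Q's transition system — 3 states:
  n0 = rec X. d.a.X\{a,d} :: —d→ n1
  n1 = a.(rec X. d.a.X\{a,d})\{a,d} :: —a→ n2
  n2 = (rec X. d.a.X\{a,d})\{a,d} :: deadlocked
Executing c from P (initial set {m0}):
  step 1 (c): {m1}
  ✓ P
Executing c from Q (initial set {n0}):
  step 1 (c): ∅  — Q cannot continue

c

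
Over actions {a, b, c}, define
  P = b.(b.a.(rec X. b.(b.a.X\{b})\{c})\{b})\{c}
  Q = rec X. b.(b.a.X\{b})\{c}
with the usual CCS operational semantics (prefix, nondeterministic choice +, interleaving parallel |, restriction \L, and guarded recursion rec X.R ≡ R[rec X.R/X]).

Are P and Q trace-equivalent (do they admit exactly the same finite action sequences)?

Reachable graph of P (4 states):
  p0 = b.(b.a.(rec X. b.(b.a.X\{b})\{c})\{b})\{c} → —b→ p1
  p1 = (b.a.(rec X. b.(b.a.X\{b})\{c})\{b})\{c} → —b→ p2
  p2 = (a.(rec X. b.(b.a.X\{b})\{c})\{b})\{c} → —a→ p3
  p3 = (rec X. b.(b.a.X\{b})\{c})\{b}\{c} → ∅
Reachable graph of Q (4 states):
  q0 = rec X. b.(b.a.X\{b})\{c} → —b→ q1
  q1 = (b.a.(rec X. b.(b.a.X\{b})\{c})\{b})\{c} → —b→ q2
  q2 = (a.(rec X. b.(b.a.X\{b})\{c})\{b})\{c} → —a→ q3
  q3 = (rec X. b.(b.a.X\{b})\{c})\{b}\{c} → ∅
Bisimilarity quotient blocks:
  B0 = {p0, q0}
  B1 = {p1, q1}
  B2 = {p2, q2}
  B3 = {p3, q3}
p0 ∈ B0, q0 ∈ B0 → same block
Bisimilar ⇒ trace-equivalent.

traces(P) = traces(Q)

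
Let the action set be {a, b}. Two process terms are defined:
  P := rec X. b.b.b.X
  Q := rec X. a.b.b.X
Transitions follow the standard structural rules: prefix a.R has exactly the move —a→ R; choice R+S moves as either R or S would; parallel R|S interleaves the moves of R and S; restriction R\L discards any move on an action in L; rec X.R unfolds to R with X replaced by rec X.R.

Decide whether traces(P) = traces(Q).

Reachable graph of P (3 states):
  m0 = rec X. b.b.b.X :: -b-> m1
  m1 = b.b.(rec X. b.b.b.X) :: -b-> m2
  m2 = b.(rec X. b.b.b.X) :: -b-> m0
Reachable graph of Q (3 states):
  n0 = rec X. a.b.b.X :: -a-> n1
  n1 = b.b.(rec X. a.b.b.X) :: -b-> n2
  n2 = b.(rec X. a.b.b.X) :: -b-> n0
Trace ⟨b⟩ through P, begin at {m0}:
  after b @ step 1: {m1}
  ✓ P
Trace ⟨b⟩ through Q, begin at {n0}:
  after b @ step 1: no successor for Q

traces(P) ≠ traces(Q) — witness ⟨b⟩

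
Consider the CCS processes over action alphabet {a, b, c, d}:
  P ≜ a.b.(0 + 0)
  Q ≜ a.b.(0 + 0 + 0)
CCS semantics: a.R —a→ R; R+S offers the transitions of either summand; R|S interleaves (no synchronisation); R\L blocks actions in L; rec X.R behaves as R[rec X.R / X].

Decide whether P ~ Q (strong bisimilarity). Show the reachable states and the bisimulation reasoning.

P ~ Q

P's transition system — 3 states:
  u0 = a.b.(0 + 0) :: --a--▸ u1
  u1 = b.(0 + 0) :: --b--▸ u2
  u2 = 0 + 0 :: deadlocked
Q's transition system — 3 states:
  v0 = a.b.(0 + 0 + 0) :: --a--▸ v1
  v1 = b.(0 + 0 + 0) :: --b--▸ v2
  v2 = 0 + 0 + 0 :: deadlocked
Partition-refinement fixed point:
  B0 = {u0, v0}
  B1 = {u1, v1}
  B2 = {u2, v2}
u0 ∈ B0, v0 ∈ B0 → same block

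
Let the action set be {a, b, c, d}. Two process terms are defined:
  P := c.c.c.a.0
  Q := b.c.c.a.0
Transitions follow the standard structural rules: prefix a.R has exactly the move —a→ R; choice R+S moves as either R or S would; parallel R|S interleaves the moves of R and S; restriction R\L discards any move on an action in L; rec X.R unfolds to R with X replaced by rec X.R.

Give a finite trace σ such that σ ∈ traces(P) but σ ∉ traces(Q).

LTS(P): 5 reachable states
  s0 = c.c.c.a.0 ⊢ =c=> s1
  s1 = c.c.a.0 ⊢ =c=> s2
  s2 = c.a.0 ⊢ =c=> s3
  s3 = a.0 ⊢ =a=> s4
  s4 = 0 ⊢ ∅
LTS(Q): 5 reachable states
  t0 = b.c.c.a.0 ⊢ =b=> t1
  t1 = c.c.a.0 ⊢ =c=> t2
  t2 = c.a.0 ⊢ =c=> t3
  t3 = a.0 ⊢ =a=> t4
  t4 = 0 ⊢ ∅
Trace ⟨c⟩ through P, begin at {s0}:
  step 1 (c): {s1}
  ✓ P
Trace ⟨c⟩ through Q, begin at {t0}:
  step 1 (c): ∅  — Q cannot continue

c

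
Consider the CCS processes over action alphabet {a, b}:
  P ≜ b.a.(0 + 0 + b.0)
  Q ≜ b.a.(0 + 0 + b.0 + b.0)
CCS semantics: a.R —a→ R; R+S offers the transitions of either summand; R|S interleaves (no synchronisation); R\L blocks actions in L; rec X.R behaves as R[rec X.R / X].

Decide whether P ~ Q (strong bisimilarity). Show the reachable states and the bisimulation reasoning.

LTS(P): 4 reachable states
  p0 = b.a.(0 + 0 + b.0) has moves =b=> p1
  p1 = a.(0 + 0 + b.0) has moves =a=> p2
  p2 = 0 + 0 + b.0 has moves =b=> p3
  p3 = 0 has moves (no moves)
LTS(Q): 4 reachable states
  q0 = b.a.(0 + 0 + b.0 + b.0) has moves =b=> q1
  q1 = a.(0 + 0 + b.0 + b.0) has moves =a=> q2
  q2 = 0 + 0 + b.0 + b.0 has moves =b=> q3
  q3 = 0 has moves (no moves)
Bisimilarity quotient blocks:
  B0 = {p0, q0}
  B1 = {p1, q1}
  B2 = {p2, q2}
  B3 = {p3, q3}
p0 ∈ B0, q0 ∈ B0 → same block

P ~ Q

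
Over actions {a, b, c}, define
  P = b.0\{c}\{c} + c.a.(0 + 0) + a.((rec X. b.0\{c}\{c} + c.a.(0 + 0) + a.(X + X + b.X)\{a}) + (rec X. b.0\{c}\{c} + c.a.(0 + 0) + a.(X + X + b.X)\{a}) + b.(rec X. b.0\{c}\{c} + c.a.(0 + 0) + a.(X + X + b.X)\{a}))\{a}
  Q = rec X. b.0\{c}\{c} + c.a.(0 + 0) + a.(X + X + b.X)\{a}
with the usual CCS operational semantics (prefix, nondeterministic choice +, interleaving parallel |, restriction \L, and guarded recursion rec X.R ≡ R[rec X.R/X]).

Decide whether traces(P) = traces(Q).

traces(P) = traces(Q)

LTS(P): 8 reachable states
  m0 = b.0\{c}\{c} + c.a.(0 + 0) + a.((rec X. b.0\{c}\{c} + c.a.(0 + 0) + a.(X + X + b.X)\{a}) + (rec X. b.0\{c}\{c} + c.a.(0 + 0) + a.(X + X + b.X)\{a}) + b.(rec X. b.0\{c}\{c} + c.a.(0 + 0) + a.(X + X + b.X)\{a}))\{a} :: =a=> m1, =b=> m2, =c=> m3
  m1 = ((rec X. b.0\{c}\{c} + c.a.(0 + 0) + a.(X + X + b.X)\{a}) + (rec X. b.0\{c}\{c} + c.a.(0 + 0) + a.(X + X + b.X)\{a}) + b.(rec X. b.0\{c}\{c} + c.a.(0 + 0) + a.(X + X + b.X)\{a}))\{a} :: =b=> m4, =b=> m5, =c=> m6
  m2 = 0\{c}\{c} :: stopped
  m3 = a.(0 + 0) :: =a=> m7
  m4 = (rec X. b.0\{c}\{c} + c.a.(0 + 0) + a.(X + X + b.X)\{a})\{a} :: =b=> m5, =c=> m6
  m5 = 0\{c}\{c}\{a} :: stopped
  m6 = (a.(0 + 0))\{a} :: stopped
  m7 = 0 + 0 :: stopped
LTS(Q): 8 reachable states
  n0 = rec X. b.0\{c}\{c} + c.a.(0 + 0) + a.(X + X + b.X)\{a} :: =a=> n1, =b=> n2, =c=> n3
  n1 = ((rec X. b.0\{c}\{c} + c.a.(0 + 0) + a.(X + X + b.X)\{a}) + (rec X. b.0\{c}\{c} + c.a.(0 + 0) + a.(X + X + b.X)\{a}) + b.(rec X. b.0\{c}\{c} + c.a.(0 + 0) + a.(X + X + b.X)\{a}))\{a} :: =b=> n4, =b=> n5, =c=> n6
  n2 = 0\{c}\{c} :: stopped
  n3 = a.(0 + 0) :: =a=> n7
  n4 = (rec X. b.0\{c}\{c} + c.a.(0 + 0) + a.(X + X + b.X)\{a})\{a} :: =b=> n5, =c=> n6
  n5 = 0\{c}\{c}\{a} :: stopped
  n6 = (a.(0 + 0))\{a} :: stopped
  n7 = 0 + 0 :: stopped
Partition-refinement fixed point:
  B0 = {m0, n0}
  B1 = {m3, n3}
  B2 = {m2, m5, m6, m7, n2, n5, n6, n7}
  B3 = {m1, n1}
  B4 = {m4, n4}
m0 ∈ B0, n0 ∈ B0 → same block
Bisimilar ⇒ trace-equivalent.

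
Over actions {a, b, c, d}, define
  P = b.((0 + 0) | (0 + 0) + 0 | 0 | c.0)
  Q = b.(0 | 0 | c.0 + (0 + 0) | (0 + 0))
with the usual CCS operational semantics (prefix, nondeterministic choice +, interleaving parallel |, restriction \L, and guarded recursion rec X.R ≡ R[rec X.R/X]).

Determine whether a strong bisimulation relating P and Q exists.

bisimilar

P's transition system — 3 states:
  u0 = b.((0 + 0) | (0 + 0) + 0 | 0 | c.0) | --b--▸ u1
  u1 = (0 + 0) | (0 + 0) + 0 | 0 | c.0 | --c--▸ u2
  u2 = 0 | 0 | 0 | (no moves)
Q's transition system — 3 states:
  v0 = b.(0 | 0 | c.0 + (0 + 0) | (0 + 0)) | --b--▸ v1
  v1 = 0 | 0 | c.0 + (0 + 0) | (0 + 0) | --c--▸ v2
  v2 = 0 | 0 | 0 | (no moves)
Bisimilarity quotient blocks:
  B0 = {u0, v0}
  B1 = {u1, v1}
  B2 = {u2, v2}
u0 ∈ B0, v0 ∈ B0 → same block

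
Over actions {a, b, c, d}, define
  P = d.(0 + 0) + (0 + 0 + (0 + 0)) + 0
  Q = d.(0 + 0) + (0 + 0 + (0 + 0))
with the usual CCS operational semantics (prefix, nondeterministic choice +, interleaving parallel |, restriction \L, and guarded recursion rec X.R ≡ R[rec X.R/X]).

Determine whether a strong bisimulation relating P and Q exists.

P ~ Q

LTS(P): 2 reachable states
  m0 = d.(0 + 0) + (0 + 0 + (0 + 0)) + 0 → =d=> m1
  m1 = 0 + 0 → (no moves)
LTS(Q): 2 reachable states
  n0 = d.(0 + 0) + (0 + 0 + (0 + 0)) → =d=> n1
  n1 = 0 + 0 → (no moves)
Coarsest stable partition (strong bisimilarity classes):
  B0 = {m0, n0}
  B1 = {m1, n1}
m0 ∈ B0, n0 ∈ B0 → same block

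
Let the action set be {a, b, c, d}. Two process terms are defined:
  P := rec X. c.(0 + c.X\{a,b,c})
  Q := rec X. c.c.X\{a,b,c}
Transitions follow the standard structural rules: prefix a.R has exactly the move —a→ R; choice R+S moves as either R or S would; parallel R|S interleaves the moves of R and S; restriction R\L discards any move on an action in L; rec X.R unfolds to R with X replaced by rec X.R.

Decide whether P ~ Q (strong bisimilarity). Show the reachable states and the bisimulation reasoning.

P ~ Q

P's transition system — 3 states:
  u0 = rec X. c.(0 + c.X\{a,b,c}) has moves =c=> u1
  u1 = 0 + c.(rec X. c.(0 + c.X\{a,b,c}))\{a,b,c} has moves =c=> u2
  u2 = (rec X. c.(0 + c.X\{a,b,c}))\{a,b,c} has moves deadlocked
Q's transition system — 3 states:
  v0 = rec X. c.c.X\{a,b,c} has moves =c=> v1
  v1 = c.(rec X. c.c.X\{a,b,c})\{a,b,c} has moves =c=> v2
  v2 = (rec X. c.c.X\{a,b,c})\{a,b,c} has moves deadlocked
Partition-refinement fixed point:
  B0 = {u0, v0}
  B1 = {u1, v1}
  B2 = {u2, v2}
u0 ∈ B0, v0 ∈ B0 → same block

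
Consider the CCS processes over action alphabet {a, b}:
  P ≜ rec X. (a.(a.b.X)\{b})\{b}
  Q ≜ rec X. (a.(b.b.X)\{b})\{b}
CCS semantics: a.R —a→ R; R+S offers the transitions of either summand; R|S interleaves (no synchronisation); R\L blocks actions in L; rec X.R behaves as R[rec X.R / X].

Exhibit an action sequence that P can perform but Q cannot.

LTS(P): 3 reachable states
  m0 = rec X. (a.(a.b.X)\{b})\{b} has moves —a→ m1
  m1 = (a.b.(rec X. (a.(a.b.X)\{b})\{b}))\{b}\{b} has moves —a→ m2
  m2 = (b.(rec X. (a.(a.b.X)\{b})\{b}))\{b}\{b} has moves (no moves)
LTS(Q): 2 reachable states
  n0 = rec X. (a.(b.b.X)\{b})\{b} has moves —a→ n1
  n1 = (b.b.(rec X. (a.(b.b.X)\{b})\{b}))\{b}\{b} has moves (no moves)
Trace ⟨aa⟩ through P, begin at {m0}:
  step 1 (a): {m1}
  step 2 (a): {m2}
  P completes σ.
Trace ⟨aa⟩ through Q, begin at {n0}:
  step 1 (a): {n1}
  step 2 (a): ∅ (Q stuck)

aa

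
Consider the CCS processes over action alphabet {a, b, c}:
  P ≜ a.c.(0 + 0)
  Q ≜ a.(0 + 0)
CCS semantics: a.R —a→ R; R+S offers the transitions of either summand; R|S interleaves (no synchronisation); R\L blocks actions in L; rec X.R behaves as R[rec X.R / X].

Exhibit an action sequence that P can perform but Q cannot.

Reachable graph of P (3 states):
  u0 = a.c.(0 + 0) has moves -a-> u1
  u1 = c.(0 + 0) has moves -c-> u2
  u2 = 0 + 0 has moves (no moves)
Reachable graph of Q (2 states):
  v0 = a.(0 + 0) has moves -a-> v1
  v1 = 0 + 0 has moves (no moves)
Trace ⟨ac⟩ through P, begin at {u0}:
  after a @ step 1: {u1}
  after c @ step 2: {u2}
  — P admits the full trace.
Trace ⟨ac⟩ through Q, begin at {v0}:
  after a @ step 1: {v1}
  after c @ step 2: ∅ (Q stuck)

ac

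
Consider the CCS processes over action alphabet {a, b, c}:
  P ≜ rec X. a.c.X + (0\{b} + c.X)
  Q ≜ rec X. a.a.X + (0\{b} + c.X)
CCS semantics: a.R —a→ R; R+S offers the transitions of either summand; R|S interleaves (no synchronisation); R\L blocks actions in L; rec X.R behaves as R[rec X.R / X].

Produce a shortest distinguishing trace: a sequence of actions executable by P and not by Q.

LTS(P): 2 reachable states
  p0 = rec X. a.c.X + (0\{b} + c.X) | --a--▸ p1, --c--▸ p0
  p1 = c.(rec X. a.c.X + (0\{b} + c.X)) | --c--▸ p0
LTS(Q): 2 reachable states
  q0 = rec X. a.a.X + (0\{b} + c.X) | --a--▸ q1, --c--▸ q0
  q1 = a.(rec X. a.a.X + (0\{b} + c.X)) | --a--▸ q0
Trace ⟨ac⟩ through P, begin at {p0}:
  after a @ step 1: {p1}
  after c @ step 2: {p0}
  ✓ P
Trace ⟨ac⟩ through Q, begin at {q0}:
  after a @ step 1: {q1}
  after c @ step 2: no successor for Q

ac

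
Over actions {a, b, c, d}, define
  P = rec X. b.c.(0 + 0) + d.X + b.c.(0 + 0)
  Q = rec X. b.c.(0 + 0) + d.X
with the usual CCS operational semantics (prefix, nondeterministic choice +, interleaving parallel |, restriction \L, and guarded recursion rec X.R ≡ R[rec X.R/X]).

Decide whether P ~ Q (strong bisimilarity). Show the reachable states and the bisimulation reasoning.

P ~ Q

P's transition system — 3 states:
  m0 = rec X. b.c.(0 + 0) + d.X + b.c.(0 + 0) has moves =b=> m1, =d=> m0
  m1 = c.(0 + 0) has moves =c=> m2
  m2 = 0 + 0 has moves deadlocked
Q's transition system — 3 states:
  n0 = rec X. b.c.(0 + 0) + d.X has moves =b=> n1, =d=> n0
  n1 = c.(0 + 0) has moves =c=> n2
  n2 = 0 + 0 has moves deadlocked
Bisimilarity quotient blocks:
  B0 = {m0, n0}
  B1 = {m1, n1}
  B2 = {m2, n2}
m0 ∈ B0, n0 ∈ B0 → same block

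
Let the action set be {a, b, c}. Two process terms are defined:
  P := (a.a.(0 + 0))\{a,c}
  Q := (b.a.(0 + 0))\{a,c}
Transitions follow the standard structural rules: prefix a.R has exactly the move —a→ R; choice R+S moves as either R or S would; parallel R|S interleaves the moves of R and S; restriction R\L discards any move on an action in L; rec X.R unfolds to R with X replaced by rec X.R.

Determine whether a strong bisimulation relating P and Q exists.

P's transition system — 1 states:
  s0 = (a.a.(0 + 0))\{a,c} :: deadlocked
Q's transition system — 2 states:
  t0 = (b.a.(0 + 0))\{a,c} :: —b→ t1
  t1 = (a.(0 + 0))\{a,c} :: deadlocked
Coarsest stable partition (strong bisimilarity classes):
  B0 = {s0, t1}
  B1 = {t0}
s0 ∈ B0, t0 ∈ B1 → different blocks

NO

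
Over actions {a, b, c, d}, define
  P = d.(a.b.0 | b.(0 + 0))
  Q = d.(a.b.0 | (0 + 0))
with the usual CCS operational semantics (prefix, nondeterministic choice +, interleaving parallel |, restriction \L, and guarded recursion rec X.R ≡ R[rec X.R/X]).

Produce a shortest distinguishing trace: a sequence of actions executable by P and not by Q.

P's transition system — 7 states:
  m0 = d.(a.b.0 | b.(0 + 0)) :: =d=> m1
  m1 = a.b.0 | b.(0 + 0) :: =a=> m2, =b=> m3
  m2 = b.0 | b.(0 + 0) :: =b=> m4, =b=> m5
  m3 = a.b.0 | (0 + 0) :: =a=> m5
  m4 = 0 | b.(0 + 0) :: =b=> m6
  m5 = b.0 | (0 + 0) :: =b=> m6
  m6 = 0 | (0 + 0) :: stopped
Q's transition system — 4 states:
  n0 = d.(a.b.0 | (0 + 0)) :: =d=> n1
  n1 = a.b.0 | (0 + 0) :: =a=> n2
  n2 = b.0 | (0 + 0) :: =b=> n3
  n3 = 0 | (0 + 0) :: stopped
Trace ⟨db⟩ through P, begin at {m0}:
  after d @ step 1: {m1}
  after b @ step 2: {m3}
  P completes σ.
Trace ⟨db⟩ through Q, begin at {n0}:
  after d @ step 1: {n1}
  after b @ step 2: ∅  — Q cannot continue

db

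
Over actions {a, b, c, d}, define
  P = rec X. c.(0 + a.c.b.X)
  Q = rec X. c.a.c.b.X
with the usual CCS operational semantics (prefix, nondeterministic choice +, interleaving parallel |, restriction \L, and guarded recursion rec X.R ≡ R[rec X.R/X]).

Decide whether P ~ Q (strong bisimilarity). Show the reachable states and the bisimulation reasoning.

P's transition system — 4 states:
  m0 = rec X. c.(0 + a.c.b.X) has moves -c-> m1
  m1 = 0 + a.c.b.(rec X. c.(0 + a.c.b.X)) has moves -a-> m2
  m2 = c.b.(rec X. c.(0 + a.c.b.X)) has moves -c-> m3
  m3 = b.(rec X. c.(0 + a.c.b.X)) has moves -b-> m0
Q's transition system — 4 states:
  n0 = rec X. c.a.c.b.X has moves -c-> n1
  n1 = a.c.b.(rec X. c.a.c.b.X) has moves -a-> n2
  n2 = c.b.(rec X. c.a.c.b.X) has moves -c-> n3
  n3 = b.(rec X. c.a.c.b.X) has moves -b-> n0
Bisimilarity quotient blocks:
  B0 = {m0, n0}
  B1 = {m1, n1}
  B2 = {m2, n2}
  B3 = {m3, n3}
m0 ∈ B0, n0 ∈ B0 → same block

bisimilar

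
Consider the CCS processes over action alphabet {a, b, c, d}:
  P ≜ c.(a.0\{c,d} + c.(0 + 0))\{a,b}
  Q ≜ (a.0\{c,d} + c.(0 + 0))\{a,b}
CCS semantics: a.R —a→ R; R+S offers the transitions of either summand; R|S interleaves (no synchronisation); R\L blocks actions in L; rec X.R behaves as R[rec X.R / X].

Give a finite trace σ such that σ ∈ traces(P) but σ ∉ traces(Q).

cc

P's transition system — 3 states:
  u0 = c.(a.0\{c,d} + c.(0 + 0))\{a,b} has moves ··c··> u1
  u1 = (a.0\{c,d} + c.(0 + 0))\{a,b} has moves ··c··> u2
  u2 = (0 + 0)\{a,b} has moves deadlocked
Q's transition system — 2 states:
  v0 = (a.0\{c,d} + c.(0 + 0))\{a,b} has moves ··c··> v1
  v1 = (0 + 0)\{a,b} has moves deadlocked
Trace ⟨cc⟩ through P, begin at {u0}:
  [1] c ⇒ {u1}
  [2] c ⇒ {u2}
  P completes σ.
Trace ⟨cc⟩ through Q, begin at {v0}:
  [1] c ⇒ {v1}
  [2] c ⇒ ∅ (Q stuck)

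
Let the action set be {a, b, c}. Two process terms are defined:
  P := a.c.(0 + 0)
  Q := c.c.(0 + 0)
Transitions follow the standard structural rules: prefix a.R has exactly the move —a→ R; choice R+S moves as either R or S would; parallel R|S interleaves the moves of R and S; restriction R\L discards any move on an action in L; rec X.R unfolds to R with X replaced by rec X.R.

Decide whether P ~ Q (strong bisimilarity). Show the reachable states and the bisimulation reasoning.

not bisimilar

Reachable graph of P (3 states):
  u0 = a.c.(0 + 0) → ··a··> u1
  u1 = c.(0 + 0) → ··c··> u2
  u2 = 0 + 0 → ∅
Reachable graph of Q (3 states):
  v0 = c.c.(0 + 0) → ··c··> v1
  v1 = c.(0 + 0) → ··c··> v2
  v2 = 0 + 0 → ∅
Coarsest stable partition (strong bisimilarity classes):
  B0 = {u0}
  B1 = {u1, v1}
  B2 = {u2, v2}
  B3 = {v0}
u0 ∈ B0, v0 ∈ B3 → different blocks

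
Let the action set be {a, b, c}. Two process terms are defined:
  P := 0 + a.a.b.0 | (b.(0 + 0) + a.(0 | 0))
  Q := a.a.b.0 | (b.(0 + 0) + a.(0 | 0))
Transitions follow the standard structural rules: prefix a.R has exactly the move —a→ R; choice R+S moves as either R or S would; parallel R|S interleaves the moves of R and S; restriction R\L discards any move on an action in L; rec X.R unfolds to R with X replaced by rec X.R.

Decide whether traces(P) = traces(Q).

trace-equivalent

Reachable graph of P (12 states):
  s0 = 0 + a.a.b.0 | (b.(0 + 0) + a.(0 | 0)) ⊢ —a→ s1, —a→ s2, —b→ s3
  s1 = a.a.b.0 | (0 | 0) ⊢ —a→ s4
  s2 = a.b.0 | (b.(0 + 0) + a.(0 | 0)) ⊢ —a→ s4, —a→ s5, —b→ s6
  s3 = a.a.b.0 | (0 + 0) ⊢ —a→ s6
  s4 = a.b.0 | (0 | 0) ⊢ —a→ s7
  s5 = b.0 | (b.(0 + 0) + a.(0 | 0)) ⊢ —a→ s7, —b→ s8, —b→ s9
  s6 = a.b.0 | (0 + 0) ⊢ —a→ s9
  s7 = b.0 | (0 | 0) ⊢ —b→ s10
  s8 = 0 | (b.(0 + 0) + a.(0 | 0)) ⊢ —a→ s10, —b→ s11
  s9 = b.0 | (0 + 0) ⊢ —b→ s11
  s10 = 0 | (0 | 0) ⊢ stopped
  s11 = 0 | (0 + 0) ⊢ stopped
Reachable graph of Q (12 states):
  t0 = a.a.b.0 | (b.(0 + 0) + a.(0 | 0)) ⊢ —a→ t1, —a→ t2, —b→ t3
  t1 = a.a.b.0 | (0 | 0) ⊢ —a→ t4
  t2 = a.b.0 | (b.(0 + 0) + a.(0 | 0)) ⊢ —a→ t4, —a→ t5, —b→ t6
  t3 = a.a.b.0 | (0 + 0) ⊢ —a→ t6
  t4 = a.b.0 | (0 | 0) ⊢ —a→ t7
  t5 = b.0 | (b.(0 + 0) + a.(0 | 0)) ⊢ —a→ t7, —b→ t8, —b→ t9
  t6 = a.b.0 | (0 + 0) ⊢ —a→ t9
  t7 = b.0 | (0 | 0) ⊢ —b→ t10
  t8 = 0 | (b.(0 + 0) + a.(0 | 0)) ⊢ —a→ t10, —b→ t11
  t9 = b.0 | (0 + 0) ⊢ —b→ t11
  t10 = 0 | (0 | 0) ⊢ stopped
  t11 = 0 | (0 + 0) ⊢ stopped
Coarsest stable partition (strong bisimilarity classes):
  B0 = {s0, t0}
  B1 = {s1, s3, t1, t3}
  B2 = {s4, s6, t4, t6}
  B3 = {s7, s9, t7, t9}
  B4 = {s10, s11, t10, t11}
  B5 = {s2, t2}
  B6 = {s5, t5}
  B7 = {s8, t8}
s0 ∈ B0, t0 ∈ B0 → same block
Bisimilar ⇒ trace-equivalent.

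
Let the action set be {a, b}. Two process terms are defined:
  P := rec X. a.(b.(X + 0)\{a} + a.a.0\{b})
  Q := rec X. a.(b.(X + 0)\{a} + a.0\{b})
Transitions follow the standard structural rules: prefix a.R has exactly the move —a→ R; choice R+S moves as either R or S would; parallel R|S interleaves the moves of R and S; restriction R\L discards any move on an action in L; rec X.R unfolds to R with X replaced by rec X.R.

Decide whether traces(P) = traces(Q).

P's transition system — 5 states:
  m0 = rec X. a.(b.(X + 0)\{a} + a.a.0\{b}) :: --a--▸ m1
  m1 = b.((rec X. a.(b.(X + 0)\{a} + a.a.0\{b})) + 0)\{a} + a.a.0\{b} :: --a--▸ m2, --b--▸ m3
  m2 = a.0\{b} :: --a--▸ m4
  m3 = ((rec X. a.(b.(X + 0)\{a} + a.a.0\{b})) + 0)\{a} :: ∅
  m4 = 0\{b} :: ∅
Q's transition system — 4 states:
  n0 = rec X. a.(b.(X + 0)\{a} + a.0\{b}) :: --a--▸ n1
  n1 = b.((rec X. a.(b.(X + 0)\{a} + a.0\{b})) + 0)\{a} + a.0\{b} :: --a--▸ n2, --b--▸ n3
  n2 = 0\{b} :: ∅
  n3 = ((rec X. a.(b.(X + 0)\{a} + a.0\{b})) + 0)\{a} :: ∅
Trace ⟨aaa⟩ through P, begin at {m0}:
  step 1 (a): {m1}
  step 2 (a): {m2}
  step 3 (a): {m4}
  P completes σ.
Trace ⟨aaa⟩ through Q, begin at {n0}:
  step 1 (a): {n1}
  step 2 (a): {n2}
  step 3 (a): no successor for Q

trace-distinct — witness ⟨aaa⟩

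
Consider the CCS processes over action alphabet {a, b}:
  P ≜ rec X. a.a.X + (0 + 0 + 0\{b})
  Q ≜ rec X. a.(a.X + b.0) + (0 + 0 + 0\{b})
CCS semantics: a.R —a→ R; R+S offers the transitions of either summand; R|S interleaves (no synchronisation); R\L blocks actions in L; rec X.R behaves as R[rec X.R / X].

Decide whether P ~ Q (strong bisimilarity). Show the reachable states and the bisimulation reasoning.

NO

LTS(P): 2 reachable states
  m0 = rec X. a.a.X + (0 + 0 + 0\{b}) ⊢ --a--▸ m1
  m1 = a.(rec X. a.a.X + (0 + 0 + 0\{b})) ⊢ --a--▸ m0
LTS(Q): 3 reachable states
  n0 = rec X. a.(a.X + b.0) + (0 + 0 + 0\{b}) ⊢ --a--▸ n1
  n1 = a.(rec X. a.(a.X + b.0) + (0 + 0 + 0\{b})) + b.0 ⊢ --a--▸ n0, --b--▸ n2
  n2 = 0 ⊢ ·
Bisimilarity quotient blocks:
  B0 = {m0, m1}
  B1 = {n0}
  B2 = {n1}
  B3 = {n2}
m0 ∈ B0, n0 ∈ B1 → different blocks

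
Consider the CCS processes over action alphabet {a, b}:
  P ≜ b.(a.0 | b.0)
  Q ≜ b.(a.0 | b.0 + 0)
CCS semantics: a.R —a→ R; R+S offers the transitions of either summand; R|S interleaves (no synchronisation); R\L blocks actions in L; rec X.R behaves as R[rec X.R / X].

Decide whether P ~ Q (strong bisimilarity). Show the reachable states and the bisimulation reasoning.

LTS(P): 5 reachable states
  m0 = b.(a.0 | b.0) → -b-> m1
  m1 = a.0 | b.0 → -a-> m2, -b-> m3
  m2 = 0 | b.0 → -b-> m4
  m3 = a.0 | 0 → -a-> m4
  m4 = 0 | 0 → (no moves)
LTS(Q): 5 reachable states
  n0 = b.(a.0 | b.0 + 0) → -b-> n1
  n1 = a.0 | b.0 + 0 → -a-> n2, -b-> n3
  n2 = 0 | b.0 → -b-> n4
  n3 = a.0 | 0 → -a-> n4
  n4 = 0 | 0 → (no moves)
Coarsest stable partition (strong bisimilarity classes):
  B0 = {m0, n0}
  B1 = {m1, n1}
  B2 = {m2, n2}
  B3 = {m4, n4}
  B4 = {m3, n3}
m0 ∈ B0, n0 ∈ B0 → same block

YES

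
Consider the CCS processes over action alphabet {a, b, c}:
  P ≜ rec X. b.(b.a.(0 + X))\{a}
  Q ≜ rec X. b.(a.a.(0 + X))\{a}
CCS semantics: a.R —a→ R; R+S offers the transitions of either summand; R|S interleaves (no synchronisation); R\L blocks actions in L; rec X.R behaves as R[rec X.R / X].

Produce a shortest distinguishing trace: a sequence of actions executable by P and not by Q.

Reachable graph of P (3 states):
  m0 = rec X. b.(b.a.(0 + X))\{a} has moves -b-> m1
  m1 = (b.a.(0 + (rec X. b.(b.a.(0 + X))\{a})))\{a} has moves -b-> m2
  m2 = (a.(0 + (rec X. b.(b.a.(0 + X))\{a})))\{a} has moves (no moves)
Reachable graph of Q (2 states):
  n0 = rec X. b.(a.a.(0 + X))\{a} has moves -b-> n1
  n1 = (a.a.(0 + (rec X. b.(a.a.(0 + X))\{a})))\{a} has moves (no moves)
Trace ⟨bb⟩ through P, begin at {m0}:
  [1] b ⇒ {m1}
  [2] b ⇒ {m2}
  ✓ P
Trace ⟨bb⟩ through Q, begin at {n0}:
  [1] b ⇒ {n1}
  [2] b ⇒ ∅ (Q stuck)

bb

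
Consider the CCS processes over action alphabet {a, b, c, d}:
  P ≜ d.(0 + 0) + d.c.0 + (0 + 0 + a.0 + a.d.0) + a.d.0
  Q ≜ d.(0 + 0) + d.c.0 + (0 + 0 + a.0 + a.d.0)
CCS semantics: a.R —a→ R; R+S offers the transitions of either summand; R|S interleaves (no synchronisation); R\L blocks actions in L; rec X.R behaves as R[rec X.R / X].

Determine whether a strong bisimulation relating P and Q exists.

bisimilar

Reachable graph of P (5 states):
  u0 = d.(0 + 0) + d.c.0 + (0 + 0 + a.0 + a.d.0) + a.d.0 has moves ··a··> u1, ··a··> u2, ··d··> u3, ··d··> u4
  u1 = 0 has moves (no moves)
  u2 = d.0 has moves ··d··> u1
  u3 = 0 + 0 has moves (no moves)
  u4 = c.0 has moves ··c··> u1
Reachable graph of Q (5 states):
  v0 = d.(0 + 0) + d.c.0 + (0 + 0 + a.0 + a.d.0) has moves ··a··> v1, ··a··> v2, ··d··> v3, ··d··> v4
  v1 = 0 has moves (no moves)
  v2 = d.0 has moves ··d··> v1
  v3 = 0 + 0 has moves (no moves)
  v4 = c.0 has moves ··c··> v1
Coarsest stable partition (strong bisimilarity classes):
  B0 = {u0, v0}
  B1 = {u1, u3, v1, v3}
  B2 = {u2, v2}
  B3 = {u4, v4}
u0 ∈ B0, v0 ∈ B0 → same block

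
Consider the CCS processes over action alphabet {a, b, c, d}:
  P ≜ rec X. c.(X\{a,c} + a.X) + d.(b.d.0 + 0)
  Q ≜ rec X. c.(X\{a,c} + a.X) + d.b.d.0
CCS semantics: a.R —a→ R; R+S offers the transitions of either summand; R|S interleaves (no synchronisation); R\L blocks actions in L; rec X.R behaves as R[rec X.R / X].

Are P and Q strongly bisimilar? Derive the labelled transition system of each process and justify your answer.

Reachable graph of P (8 states):
  p0 = rec X. c.(X\{a,c} + a.X) + d.(b.d.0 + 0) → —c→ p1, —d→ p2
  p1 = (rec X. c.(X\{a,c} + a.X) + d.(b.d.0 + 0))\{a,c} + a.(rec X. c.(X\{a,c} + a.X) + d.(b.d.0 + 0)) → —a→ p0, —d→ p3
  p2 = b.d.0 + 0 → —b→ p4
  p3 = (b.d.0 + 0)\{a,c} → —b→ p5
  p4 = d.0 → —d→ p6
  p5 = (d.0)\{a,c} → —d→ p7
  p6 = 0 → (no moves)
  p7 = 0\{a,c} → (no moves)
Reachable graph of Q (8 states):
  q0 = rec X. c.(X\{a,c} + a.X) + d.b.d.0 → —c→ q1, —d→ q2
  q1 = (rec X. c.(X\{a,c} + a.X) + d.b.d.0)\{a,c} + a.(rec X. c.(X\{a,c} + a.X) + d.b.d.0) → —a→ q0, —d→ q3
  q2 = b.d.0 → —b→ q4
  q3 = (b.d.0)\{a,c} → —b→ q5
  q4 = d.0 → —d→ q6
  q5 = (d.0)\{a,c} → —d→ q7
  q6 = 0 → (no moves)
  q7 = 0\{a,c} → (no moves)
Partition-refinement fixed point:
  B0 = {p0, q0}
  B1 = {p2, p3, q2, q3}
  B2 = {p4, p5, q4, q5}
  B3 = {p6, p7, q6, q7}
  B4 = {p1, q1}
p0 ∈ B0, q0 ∈ B0 → same block

bisimilar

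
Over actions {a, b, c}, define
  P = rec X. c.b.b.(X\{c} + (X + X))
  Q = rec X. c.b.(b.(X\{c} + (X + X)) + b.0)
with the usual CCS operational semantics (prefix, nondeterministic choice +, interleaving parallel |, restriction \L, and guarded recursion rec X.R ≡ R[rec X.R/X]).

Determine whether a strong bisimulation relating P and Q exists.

not bisimilar

P's transition system — 4 states:
  p0 = rec X. c.b.b.(X\{c} + (X + X)) has moves ··c··> p1
  p1 = b.b.((rec X. c.b.b.(X\{c} + (X + X)))\{c} + ((rec X. c.b.b.(X\{c} + (X + X))) + (rec X. c.b.b.(X\{c} + (X + X))))) has moves ··b··> p2
  p2 = b.((rec X. c.b.b.(X\{c} + (X + X)))\{c} + ((rec X. c.b.b.(X\{c} + (X + X))) + (rec X. c.b.b.(X\{c} + (X + X))))) has moves ··b··> p3
  p3 = (rec X. c.b.b.(X\{c} + (X + X)))\{c} + ((rec X. c.b.b.(X\{c} + (X + X))) + (rec X. c.b.b.(X\{c} + (X + X)))) has moves ··c··> p1
Q's transition system — 5 states:
  q0 = rec X. c.b.(b.(X\{c} + (X + X)) + b.0) has moves ··c··> q1
  q1 = b.(b.((rec X. c.b.(b.(X\{c} + (X + X)) + b.0))\{c} + ((rec X. c.b.(b.(X\{c} + (X + X)) + b.0)) + (rec X. c.b.(b.(X\{c} + (X + X)) + b.0)))) + b.0) has moves ··b··> q2
  q2 = b.((rec X. c.b.(b.(X\{c} + (X + X)) + b.0))\{c} + ((rec X. c.b.(b.(X\{c} + (X + X)) + b.0)) + (rec X. c.b.(b.(X\{c} + (X + X)) + b.0)))) + b.0 has moves ··b··> q3, ··b··> q4
  q3 = (rec X. c.b.(b.(X\{c} + (X + X)) + b.0))\{c} + ((rec X. c.b.(b.(X\{c} + (X + X)) + b.0)) + (rec X. c.b.(b.(X\{c} + (X + X)) + b.0))) has moves ··c··> q1
  q4 = 0 has moves stopped
Bisimilarity quotient blocks:
  B0 = {p0, p3}
  B1 = {p1}
  B2 = {p2}
  B3 = {q0, q3}
  B4 = {q1}
  B5 = {q2}
  B6 = {q4}
p0 ∈ B0, q0 ∈ B3 → different blocks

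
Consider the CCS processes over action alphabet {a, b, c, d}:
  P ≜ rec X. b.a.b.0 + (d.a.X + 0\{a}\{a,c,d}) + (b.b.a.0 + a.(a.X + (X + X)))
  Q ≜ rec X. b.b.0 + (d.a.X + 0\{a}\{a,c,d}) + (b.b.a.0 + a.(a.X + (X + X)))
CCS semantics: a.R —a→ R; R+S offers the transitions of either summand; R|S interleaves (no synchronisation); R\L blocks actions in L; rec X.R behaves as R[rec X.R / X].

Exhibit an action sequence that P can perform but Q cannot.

P's transition system — 8 states:
  s0 = rec X. b.a.b.0 + (d.a.X + 0\{a}\{a,c,d}) + (b.b.a.0 + a.(a.X + (X + X))) :: —a→ s1, —b→ s2, —b→ s3, —d→ s4
  s1 = a.(rec X. b.a.b.0 + (d.a.X + 0\{a}\{a,c,d}) + (b.b.a.0 + a.(a.X + (X + X)))) + ((rec X. b.a.b.0 + (d.a.X + 0\{a}\{a,c,d}) + (b.b.a.0 + a.(a.X + (X + X)))) + (rec X. b.a.b.0 + (d.a.X + 0\{a}\{a,c,d}) + (b.b.a.0 + a.(a.X + (X + X))))) :: —a→ s0, —a→ s1, —b→ s2, —b→ s3, —d→ s4
  s2 = a.b.0 :: —a→ s5
  s3 = b.a.0 :: —b→ s6
  s4 = a.(rec X. b.a.b.0 + (d.a.X + 0\{a}\{a,c,d}) + (b.b.a.0 + a.(a.X + (X + X)))) :: —a→ s0
  s5 = b.0 :: —b→ s7
  s6 = a.0 :: —a→ s7
  s7 = 0 :: ·
Q's transition system — 7 states:
  t0 = rec X. b.b.0 + (d.a.X + 0\{a}\{a,c,d}) + (b.b.a.0 + a.(a.X + (X + X))) :: —a→ t1, —b→ t2, —b→ t3, —d→ t4
  t1 = a.(rec X. b.b.0 + (d.a.X + 0\{a}\{a,c,d}) + (b.b.a.0 + a.(a.X + (X + X)))) + ((rec X. b.b.0 + (d.a.X + 0\{a}\{a,c,d}) + (b.b.a.0 + a.(a.X + (X + X)))) + (rec X. b.b.0 + (d.a.X + 0\{a}\{a,c,d}) + (b.b.a.0 + a.(a.X + (X + X))))) :: —a→ t0, —a→ t1, —b→ t2, —b→ t3, —d→ t4
  t2 = b.0 :: —b→ t5
  t3 = b.a.0 :: —b→ t6
  t4 = a.(rec X. b.b.0 + (d.a.X + 0\{a}\{a,c,d}) + (b.b.a.0 + a.(a.X + (X + X)))) :: —a→ t0
  t5 = 0 :: ·
  t6 = a.0 :: —a→ t5
Run σ = ⟨ba⟩ on P: start {s0}
  step 1 (b): {s2, s3}
  step 2 (a): {s5}
  ✓ P
Run σ = ⟨ba⟩ on Q: start {t0}
  step 1 (b): {t2, t3}
  step 2 (a): ∅ (Q stuck)

ba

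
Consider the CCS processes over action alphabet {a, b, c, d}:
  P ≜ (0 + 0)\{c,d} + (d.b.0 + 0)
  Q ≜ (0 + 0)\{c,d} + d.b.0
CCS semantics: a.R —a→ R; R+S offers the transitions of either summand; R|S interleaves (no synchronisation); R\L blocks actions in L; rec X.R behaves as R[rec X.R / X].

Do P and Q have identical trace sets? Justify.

YES

LTS(P): 3 reachable states
  u0 = (0 + 0)\{c,d} + (d.b.0 + 0) :: --d--▸ u1
  u1 = b.0 :: --b--▸ u2
  u2 = 0 :: ∅
LTS(Q): 3 reachable states
  v0 = (0 + 0)\{c,d} + d.b.0 :: --d--▸ v1
  v1 = b.0 :: --b--▸ v2
  v2 = 0 :: ∅
Coarsest stable partition (strong bisimilarity classes):
  B0 = {u0, v0}
  B1 = {u1, v1}
  B2 = {u2, v2}
u0 ∈ B0, v0 ∈ B0 → same block
Bisimilar ⇒ trace-equivalent.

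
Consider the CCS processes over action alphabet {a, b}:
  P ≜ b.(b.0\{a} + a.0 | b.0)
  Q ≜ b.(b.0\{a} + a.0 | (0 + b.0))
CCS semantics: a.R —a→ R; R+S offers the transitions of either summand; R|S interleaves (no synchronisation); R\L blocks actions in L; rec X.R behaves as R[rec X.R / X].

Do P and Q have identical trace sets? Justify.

Reachable graph of P (6 states):
  u0 = b.(b.0\{a} + a.0 | b.0) → -b-> u1
  u1 = b.0\{a} + a.0 | b.0 → -a-> u2, -b-> u3, -b-> u4
  u2 = 0 | b.0 → -b-> u5
  u3 = 0\{a} → deadlocked
  u4 = a.0 | 0 → -a-> u5
  u5 = 0 | 0 → deadlocked
Reachable graph of Q (6 states):
  v0 = b.(b.0\{a} + a.0 | (0 + b.0)) → -b-> v1
  v1 = b.0\{a} + a.0 | (0 + b.0) → -a-> v2, -b-> v3, -b-> v4
  v2 = 0 | (0 + b.0) → -b-> v5
  v3 = 0\{a} → deadlocked
  v4 = a.0 | 0 → -a-> v5
  v5 = 0 | 0 → deadlocked
Bisimilarity quotient blocks:
  B0 = {u0, v0}
  B1 = {u1, v1}
  B2 = {u3, u5, v3, v5}
  B3 = {u2, v2}
  B4 = {u4, v4}
u0 ∈ B0, v0 ∈ B0 → same block
Bisimilar ⇒ trace-equivalent.

traces(P) = traces(Q)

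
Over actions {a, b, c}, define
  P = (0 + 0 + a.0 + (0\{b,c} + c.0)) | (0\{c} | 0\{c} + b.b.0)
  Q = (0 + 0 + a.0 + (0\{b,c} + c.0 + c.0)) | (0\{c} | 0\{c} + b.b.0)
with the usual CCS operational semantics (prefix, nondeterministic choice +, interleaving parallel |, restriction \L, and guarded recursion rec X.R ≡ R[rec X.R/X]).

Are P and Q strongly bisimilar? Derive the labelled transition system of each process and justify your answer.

P ~ Q

P's transition system — 6 states:
  m0 = (0 + 0 + a.0 + (0\{b,c} + c.0)) | (0\{c} | 0\{c} + b.b.0) | ··a··> m1, ··b··> m2, ··c··> m1
  m1 = 0 | (0\{c} | 0\{c} + b.b.0) | ··b··> m3
  m2 = (0 + 0 + a.0 + (0\{b,c} + c.0)) | b.0 | ··a··> m3, ··b··> m4, ··c··> m3
  m3 = 0 | b.0 | ··b··> m5
  m4 = (0 + 0 + a.0 + (0\{b,c} + c.0)) | 0 | ··a··> m5, ··c··> m5
  m5 = 0 | 0 | ∅
Q's transition system — 6 states:
  n0 = (0 + 0 + a.0 + (0\{b,c} + c.0 + c.0)) | (0\{c} | 0\{c} + b.b.0) | ··a··> n1, ··b··> n2, ··c··> n1
  n1 = 0 | (0\{c} | 0\{c} + b.b.0) | ··b··> n3
  n2 = (0 + 0 + a.0 + (0\{b,c} + c.0 + c.0)) | b.0 | ··a··> n3, ··b··> n4, ··c··> n3
  n3 = 0 | b.0 | ··b··> n5
  n4 = (0 + 0 + a.0 + (0\{b,c} + c.0 + c.0)) | 0 | ··a··> n5, ··c··> n5
  n5 = 0 | 0 | ∅
Coarsest stable partition (strong bisimilarity classes):
  B0 = {m0, n0}
  B1 = {m1, n1}
  B2 = {m3, n3}
  B3 = {m5, n5}
  B4 = {m2, n2}
  B5 = {m4, n4}
m0 ∈ B0, n0 ∈ B0 → same block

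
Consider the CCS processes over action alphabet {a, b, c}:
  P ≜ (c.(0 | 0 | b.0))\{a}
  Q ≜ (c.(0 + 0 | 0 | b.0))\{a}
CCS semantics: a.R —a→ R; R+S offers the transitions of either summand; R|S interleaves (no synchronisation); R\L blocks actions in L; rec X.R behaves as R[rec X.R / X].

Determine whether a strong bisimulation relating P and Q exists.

P ~ Q

LTS(P): 3 reachable states
  s0 = (c.(0 | 0 | b.0))\{a} :: -c-> s1
  s1 = (0 | 0 | b.0)\{a} :: -b-> s2
  s2 = (0 | 0 | 0)\{a} :: ·
LTS(Q): 3 reachable states
  t0 = (c.(0 + 0 | 0 | b.0))\{a} :: -c-> t1
  t1 = (0 + 0 | 0 | b.0)\{a} :: -b-> t2
  t2 = (0 | 0 | 0)\{a} :: ·
Partition-refinement fixed point:
  B0 = {s0, t0}
  B1 = {s1, t1}
  B2 = {s2, t2}
s0 ∈ B0, t0 ∈ B0 → same block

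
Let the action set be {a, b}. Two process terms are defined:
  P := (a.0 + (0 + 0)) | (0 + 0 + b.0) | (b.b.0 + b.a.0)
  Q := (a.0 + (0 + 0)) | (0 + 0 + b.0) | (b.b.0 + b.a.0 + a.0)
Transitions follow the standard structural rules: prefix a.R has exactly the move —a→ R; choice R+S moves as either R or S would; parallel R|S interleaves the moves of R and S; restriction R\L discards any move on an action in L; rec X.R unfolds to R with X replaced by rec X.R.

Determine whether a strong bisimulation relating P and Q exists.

P ≁ Q

LTS(P): 16 reachable states
  u0 = (a.0 + (0 + 0)) | (0 + 0 + b.0) | (b.b.0 + b.a.0) has moves ··a··> u1, ··b··> u2, ··b··> u3, ··b··> u4
  u1 = 0 | (0 + 0 + b.0) | (b.b.0 + b.a.0) has moves ··b··> u5, ··b··> u6, ··b··> u7
  u2 = (a.0 + (0 + 0)) | (0 + 0 + b.0) | a.0 has moves ··a··> u5, ··a··> u8, ··b··> u9
  u3 = (a.0 + (0 + 0)) | (0 + 0 + b.0) | b.0 has moves ··a··> u6, ··b··> u10, ··b··> u8
  u4 = (a.0 + (0 + 0)) | 0 | (b.b.0 + b.a.0) has moves ··a··> u7, ··b··> u10, ··b··> u9
  u5 = 0 | (0 + 0 + b.0) | a.0 has moves ··a··> u11, ··b··> u12
  u6 = 0 | (0 + 0 + b.0) | b.0 has moves ··b··> u11, ··b··> u13
  u7 = 0 | 0 | (b.b.0 + b.a.0) has moves ··b··> u12, ··b··> u13
  u8 = (a.0 + (0 + 0)) | (0 + 0 + b.0) | 0 has moves ··a··> u11, ··b··> u14
  u9 = (a.0 + (0 + 0)) | 0 | a.0 has moves ··a··> u12, ··a··> u14
  u10 = (a.0 + (0 + 0)) | 0 | b.0 has moves ··a··> u13, ··b··> u14
  u11 = 0 | (0 + 0 + b.0) | 0 has moves ··b··> u15
  u12 = 0 | 0 | a.0 has moves ··a··> u15
  u13 = 0 | 0 | b.0 has moves ··b··> u15
  u14 = (a.0 + (0 + 0)) | 0 | 0 has moves ··a··> u15
  u15 = 0 | 0 | 0 has moves (no moves)
LTS(Q): 16 reachable states
  v0 = (a.0 + (0 + 0)) | (0 + 0 + b.0) | (b.b.0 + b.a.0 + a.0) has moves ··a··> v1, ··a··> v2, ··b··> v3, ··b··> v4, ··b··> v5
  v1 = (a.0 + (0 + 0)) | (0 + 0 + b.0) | 0 has moves ··a··> v6, ··b··> v7
  v2 = 0 | (0 + 0 + b.0) | (b.b.0 + b.a.0 + a.0) has moves ··a··> v6, ··b··> v10, ··b··> v8, ··b··> v9
  v3 = (a.0 + (0 + 0)) | (0 + 0 + b.0) | a.0 has moves ··a··> v1, ··a··> v8, ··b··> v11
  v4 = (a.0 + (0 + 0)) | (0 + 0 + b.0) | b.0 has moves ··a··> v9, ··b··> v1, ··b··> v12
  v5 = (a.0 + (0 + 0)) | 0 | (b.b.0 + b.a.0 + a.0) has moves ··a··> v10, ··a··> v7, ··b··> v11, ··b··> v12
  v6 = 0 | (0 + 0 + b.0) | 0 has moves ··b··> v13
  v7 = (a.0 + (0 + 0)) | 0 | 0 has moves ··a··> v13
  v8 = 0 | (0 + 0 + b.0) | a.0 has moves ··a··> v6, ··b··> v14
  v9 = 0 | (0 + 0 + b.0) | b.0 has moves ··b··> v15, ··b··> v6
  v10 = 0 | 0 | (b.b.0 + b.a.0 + a.0) has moves ··a··> v13, ··b··> v14, ··b··> v15
  v11 = (a.0 + (0 + 0)) | 0 | a.0 has moves ··a··> v14, ··a··> v7
  v12 = (a.0 + (0 + 0)) | 0 | b.0 has moves ··a··> v15, ··b··> v7
  v13 = 0 | 0 | 0 has moves (no moves)
  v14 = 0 | 0 | a.0 has moves ··a··> v13
  v15 = 0 | 0 | b.0 has moves ··b··> v13
Partition-refinement fixed point:
  B0 = {u0}
  B1 = {u2, v3}
  B2 = {u10, u5, u8, v1, v12, v8}
  B3 = {u12, u14, v14, v7}
  B4 = {u15, v13}
  B5 = {u11, u13, v15, v6}
  B6 = {u9, v11}
  B7 = {u4}
  B8 = {u7}
  B9 = {u1}
  B10 = {u6, v9}
  B11 = {u3, v4}
  B12 = {v0}
  B13 = {v5}
  B14 = {v10}
  B15 = {v2}
u0 ∈ B0, v0 ∈ B12 → different blocks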